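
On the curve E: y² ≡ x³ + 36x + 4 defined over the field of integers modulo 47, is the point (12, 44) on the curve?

no

y² = 44² ≡ 9; x³ + 36x + 4 = 2164 ≡ 2 (mod 47). 9 ≠ 2.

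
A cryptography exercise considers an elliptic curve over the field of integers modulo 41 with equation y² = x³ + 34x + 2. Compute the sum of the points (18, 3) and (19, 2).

(5, 25)

(18, 3) + (19, 2). λ = (2 - 3)/(19 - 18) ≡ 40/1 mod 41. 1⁻¹ ≡ 1 (mod 41) since 1·1 = 1 ≡ 1, so λ ≡ 40.
  x = λ² - 18 - 19 = 1600 - 37 ≡ 5; y = λ·(18 - 5) - 3 ≡ 25. → (5, 25)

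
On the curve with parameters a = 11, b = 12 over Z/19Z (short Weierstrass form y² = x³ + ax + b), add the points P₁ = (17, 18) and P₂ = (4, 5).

(18, 0)

(17, 18) + (4, 5). λ = (5 - 18)/(4 - 17) ≡ 6/6 mod 19. 6⁻¹ ≡ 16 (mod 19), so λ ≡ 1.
  x = λ² - 17 - 4 = 1 - 21 ≡ 18; y = λ·(17 - 18) - 18 ≡ 0. → (18, 0)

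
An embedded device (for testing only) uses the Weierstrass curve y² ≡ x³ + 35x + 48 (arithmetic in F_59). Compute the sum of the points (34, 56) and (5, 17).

(34, 56) + (5, 17). λ = (17 - 56)/(5 - 34) ≡ 20/30 mod 59. 30⁻¹ ≡ 2 (mod 59) since 30·2 = 60 ≡ 1, so λ ≡ 40.
  x = λ² - 34 - 5 = 1600 - 39 ≡ 27; y = λ·(34 - 27) - 56 ≡ 47. → (27, 47)

(27, 47)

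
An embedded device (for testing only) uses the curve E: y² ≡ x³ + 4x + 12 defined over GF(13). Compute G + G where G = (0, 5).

tangent at (0, 5): λ = (3·0² + 4)/(2·5) ≡ 4/10. 10⁻¹ ≡ 4 (mod 13) since 10·4 = 40 ≡ 1, so λ ≡ 4·4 ≡ 3.
  x = λ² - 0 - 0 = 9 - 0 ≡ 9; y = λ·(0 - 9) - 5 ≡ 7. → (9, 7)

(9, 7)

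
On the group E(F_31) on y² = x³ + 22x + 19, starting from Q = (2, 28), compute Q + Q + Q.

Repeated addition: build up to 3Q.
2Q: tangent at (2, 28): λ = (3·2² + 22)/(2·28) ≡ 3/25. 25⁻¹ ≡ 5 (mod 31) since 25·5 = 125 ≡ 1, so λ ≡ 3·5 ≡ 15.
  x = λ² - 2 - 2 = 225 - 4 ≡ 4; y = λ·(2 - 4) - 28 ≡ 4. → (4, 4)
3Q: (4, 4) + (2, 28). λ = (28 - 4)/(2 - 4) ≡ 24/29 mod 31. 29⁻¹ ≡ 15 (mod 31), so λ ≡ 19.
  x = λ² - 4 - 2 = 361 - 6 ≡ 14; y = λ·(4 - 14) - 4 ≡ 23. → (14, 23)

(14, 23)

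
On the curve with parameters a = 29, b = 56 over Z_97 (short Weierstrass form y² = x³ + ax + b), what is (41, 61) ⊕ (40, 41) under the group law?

(41, 61) + (40, 41). λ = (41 - 61)/(40 - 41) ≡ 77/96 mod 97. 96⁻¹ ≡ 96 (mod 97) since 96·96 = 9216 ≡ 1, so λ ≡ 20.
  x = λ² - 41 - 40 = 400 - 81 ≡ 28; y = λ·(41 - 28) - 61 ≡ 5. → (28, 5)

(28, 5)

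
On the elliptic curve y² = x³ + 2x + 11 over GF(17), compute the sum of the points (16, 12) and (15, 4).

(16, 12) + (15, 4). λ = (4 - 12)/(15 - 16) ≡ 9/16 mod 17. 16⁻¹ ≡ 16 (mod 17) since 16·16 = 256 ≡ 1, so λ ≡ 8.
  x = λ² - 16 - 15 = 64 - 31 ≡ 16; y = λ·(16 - 16) - 12 ≡ 5. → (16, 5)

(16, 5)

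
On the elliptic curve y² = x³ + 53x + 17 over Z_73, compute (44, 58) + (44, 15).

O

The two points share x = 44 and their y-coordinates satisfy 58 + 15 ≡ 0 (mod 73), so they are inverses. Their sum is O.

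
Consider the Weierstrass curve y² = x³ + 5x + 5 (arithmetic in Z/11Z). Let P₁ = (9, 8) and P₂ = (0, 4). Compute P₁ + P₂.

(9, 8) + (0, 4). λ = (4 - 8)/(0 - 9) ≡ 7/2 mod 11. 2⁻¹ ≡ 6 (mod 11) since 2·6 = 12 ≡ 1, so λ ≡ 9.
  x = λ² - 9 - 0 = 81 - 9 ≡ 6; y = λ·(9 - 6) - 8 ≡ 8. → (6, 8)

(6, 8)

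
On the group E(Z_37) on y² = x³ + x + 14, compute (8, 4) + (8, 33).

O

The two points share x = 8 and their y-coordinates satisfy 4 + 33 ≡ 0 (mod 37), so they are inverses. Their sum is O.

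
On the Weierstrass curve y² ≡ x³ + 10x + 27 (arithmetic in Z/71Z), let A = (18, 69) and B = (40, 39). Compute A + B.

(53, 11)

(18, 69) + (40, 39). λ = (39 - 69)/(40 - 18) ≡ 41/22 mod 71. 22⁻¹ ≡ 42 (mod 71), so λ ≡ 18.
  x = λ² - 18 - 40 = 324 - 58 ≡ 53; y = λ·(18 - 53) - 69 ≡ 11. → (53, 11)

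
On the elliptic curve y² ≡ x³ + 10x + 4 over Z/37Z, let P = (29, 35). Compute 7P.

Repeated addition: build up to 7P.
2P: tangent at (29, 35): λ = (3·29² + 10)/(2·35) ≡ 17/33. 33⁻¹ ≡ 9 (mod 37) since 33·9 = 297 ≡ 1, so λ ≡ 17·9 ≡ 5.
  x = λ² - 29 - 29 = 25 - 58 ≡ 4; y = λ·(29 - 4) - 35 ≡ 16. → (4, 16)
3P: (4, 16) + (29, 35). λ = (35 - 16)/(29 - 4) ≡ 19/25 mod 37. 25⁻¹ ≡ 3 (mod 37) since 25·3 = 75 ≡ 1, so λ ≡ 20.
  x = λ² - 4 - 29 = 400 - 33 ≡ 34; y = λ·(4 - 34) - 16 ≡ 13. → (34, 13)
4P: (34, 13) + (29, 35). λ = (35 - 13)/(29 - 34) ≡ 22/32 mod 37. 32⁻¹ ≡ 22 (mod 37) since 32·22 = 704 ≡ 1, so λ ≡ 3.
  x = λ² - 34 - 29 = 9 - 63 ≡ 20; y = λ·(34 - 20) - 13 ≡ 29. → (20, 29)
5P: (20, 29) + (29, 35). λ = (35 - 29)/(29 - 20) ≡ 6/9 mod 37. 9⁻¹ ≡ 33 (mod 37), so λ ≡ 13.
  x = λ² - 20 - 29 = 169 - 49 ≡ 9; y = λ·(20 - 9) - 29 ≡ 3. → (9, 3)
6P: (9, 3) + (29, 35). λ = (35 - 3)/(29 - 9) ≡ 32/20 mod 37. 20⁻¹ ≡ 13 (mod 37), so λ ≡ 9.
  x = λ² - 9 - 29 = 81 - 38 ≡ 6; y = λ·(9 - 6) - 3 ≡ 24. → (6, 24)
7P: (6, 24) + (29, 35). λ = (35 - 24)/(29 - 6) ≡ 11/23 mod 37. 23⁻¹ ≡ 29 (mod 37), so λ ≡ 23.
  x = λ² - 6 - 29 = 529 - 35 ≡ 13; y = λ·(6 - 13) - 24 ≡ 0. → (13, 0)

(13, 0)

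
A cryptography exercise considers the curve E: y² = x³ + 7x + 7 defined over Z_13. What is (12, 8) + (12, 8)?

(3, 9)

tangent at (12, 8): λ = (3·12² + 7)/(2·8) ≡ 10/3. 3⁻¹ ≡ 9 (mod 13), so λ ≡ 10·9 ≡ 12.
  x = λ² - 12 - 12 = 144 - 24 ≡ 3; y = λ·(12 - 3) - 8 ≡ 9. → (3, 9)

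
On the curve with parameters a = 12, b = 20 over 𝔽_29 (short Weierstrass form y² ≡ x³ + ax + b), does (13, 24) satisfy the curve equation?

y² = 24² ≡ 25; x³ + 12x + 20 = 2373 ≡ 24 (mod 29). 25 ≠ 24.

no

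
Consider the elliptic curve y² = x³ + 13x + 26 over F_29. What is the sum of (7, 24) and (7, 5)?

O

The two points share x = 7 and their y-coordinates satisfy 24 + 5 ≡ 0 (mod 29), so they are inverses. Their sum is O.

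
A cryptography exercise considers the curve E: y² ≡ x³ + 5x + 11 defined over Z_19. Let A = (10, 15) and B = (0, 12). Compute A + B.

(10, 15) + (0, 12). λ = (12 - 15)/(0 - 10) ≡ 16/9 mod 19. 9⁻¹ ≡ 17 (mod 19) since 9·17 = 153 ≡ 1, so λ ≡ 6.
  x = λ² - 10 - 0 = 36 - 10 ≡ 7; y = λ·(10 - 7) - 15 ≡ 3. → (7, 3)

(7, 3)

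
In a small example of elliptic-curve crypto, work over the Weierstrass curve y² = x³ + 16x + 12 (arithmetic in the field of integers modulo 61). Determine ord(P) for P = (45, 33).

2P: tangent at (45, 33): λ = (3·45² + 16)/(2·33) ≡ 52/5. 5⁻¹ ≡ 49 (mod 61), so λ ≡ 52·49 ≡ 47.
  x = λ² - 45 - 45 = 2209 - 90 ≡ 45; y = λ·(45 - 45) - 33 ≡ 28. → (45, 28)
3P: (45, 28) + (45, 33): same x and y₁ ≡ -y₂, so the sum is O.
3P = O, so the order is 3.

3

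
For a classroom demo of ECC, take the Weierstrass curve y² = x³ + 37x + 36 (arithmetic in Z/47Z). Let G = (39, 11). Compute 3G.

Repeated addition: build up to 3G.
2G: tangent at (39, 11): λ = (3·39² + 37)/(2·11) ≡ 41/22. 22⁻¹ ≡ 15 (mod 47) since 22·15 = 330 ≡ 1, so λ ≡ 41·15 ≡ 4.
  x = λ² - 39 - 39 = 16 - 78 ≡ 32; y = λ·(39 - 32) - 11 ≡ 17. → (32, 17)
3G: (32, 17) + (39, 11). λ = (11 - 17)/(39 - 32) ≡ 41/7 mod 47. 7⁻¹ ≡ 27 (mod 47) since 7·27 = 189 ≡ 1, so λ ≡ 26.
  x = λ² - 32 - 39 = 676 - 71 ≡ 41; y = λ·(32 - 41) - 17 ≡ 31. → (41, 31)

(41, 31)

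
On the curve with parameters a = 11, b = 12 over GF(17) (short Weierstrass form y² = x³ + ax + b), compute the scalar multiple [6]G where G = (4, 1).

Double-and-add on 6 = (110)₂. Start with G = (4, 1) for the leading 1-bit.
double: tangent at (4, 1): λ = (3·4² + 11)/(2·1) ≡ 8/2. 2⁻¹ ≡ 9 (mod 17), so λ ≡ 8·9 ≡ 4.
  x = λ² - 4 - 4 = 16 - 8 ≡ 8; y = λ·(4 - 8) - 1 ≡ 0. → (8, 0)
add G: (8, 0) + (4, 1). λ = (1 - 0)/(4 - 8) ≡ 1/13 mod 17. 13⁻¹ ≡ 4 (mod 17), so λ ≡ 4.
  x = λ² - 8 - 4 = 16 - 12 ≡ 4; y = λ·(8 - 4) - 0 ≡ 16. → (4, 16)
double: tangent at (4, 16): λ = (3·4² + 11)/(2·16) ≡ 8/15. 15⁻¹ ≡ 8 (mod 17), so λ ≡ 8·8 ≡ 13.
  x = λ² - 4 - 4 = 169 - 8 ≡ 8; y = λ·(4 - 8) - 16 ≡ 0. → (8, 0)

(8, 0)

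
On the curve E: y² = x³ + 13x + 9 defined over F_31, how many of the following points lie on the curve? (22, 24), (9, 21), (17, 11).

1

(22, 24): 24² ≡ 18, rhs ≡ 0 → off.
(9, 21): 21² ≡ 7, rhs ≡ 18 → off.
(17, 11): 11² ≡ 28, rhs ≡ 28 → on.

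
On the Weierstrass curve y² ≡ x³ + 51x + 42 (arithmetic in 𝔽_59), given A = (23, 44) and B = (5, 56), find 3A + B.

First 3A:
Repeated addition: build up to 3A.
2A: tangent at (23, 44): λ = (3·23² + 51)/(2·44) ≡ 45/29. 29⁻¹ ≡ 57 (mod 59) since 29·57 = 1653 ≡ 1, so λ ≡ 45·57 ≡ 28.
  x = λ² - 23 - 23 = 784 - 46 ≡ 30; y = λ·(23 - 30) - 44 ≡ 55. → (30, 55)
3A: (30, 55) + (23, 44). λ = (44 - 55)/(23 - 30) ≡ 48/52 mod 59. 52⁻¹ ≡ 42 (mod 59) since 52·42 = 2184 ≡ 1, so λ ≡ 10.
  x = λ² - 30 - 23 = 100 - 53 ≡ 47; y = λ·(30 - 47) - 55 ≡ 11. → (47, 11)
3A = (47, 11).
Finally 3A + B:
(47, 11) + (5, 56). λ = (56 - 11)/(5 - 47) ≡ 45/17 mod 59. 17⁻¹ ≡ 7 (mod 59), so λ ≡ 20.
  x = λ² - 47 - 5 = 400 - 52 ≡ 53; y = λ·(47 - 53) - 11 ≡ 46. → (53, 46)

(53, 46)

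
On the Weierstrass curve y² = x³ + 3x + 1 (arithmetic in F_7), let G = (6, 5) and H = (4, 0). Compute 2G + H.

(5, 6)

First 2G:
Repeated addition: build up to 2G.
2G: tangent at (6, 5): λ = (3·6² + 3)/(2·5) ≡ 6/3. 3⁻¹ ≡ 5 (mod 7), so λ ≡ 6·5 ≡ 2.
  x = λ² - 6 - 6 = 4 - 12 ≡ 6; y = λ·(6 - 6) - 5 ≡ 2. → (6, 2)
2G = (6, 2).
Finally 2G + H:
(6, 2) + (4, 0). λ = (0 - 2)/(4 - 6) ≡ 5/5 mod 7. 5⁻¹ ≡ 3 (mod 7) since 5·3 = 15 ≡ 1, so λ ≡ 1.
  x = λ² - 6 - 4 = 1 - 10 ≡ 5; y = λ·(6 - 5) - 2 ≡ 6. → (5, 6)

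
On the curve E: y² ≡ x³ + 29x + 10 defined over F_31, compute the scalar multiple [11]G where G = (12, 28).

(5, 1)

Double-and-add on 11 = (1011)₂. Start with G = (12, 28) for the leading 1-bit.
double: tangent at (12, 28): λ = (3·12² + 29)/(2·28) ≡ 27/25. 25⁻¹ ≡ 5 (mod 31) since 25·5 = 125 ≡ 1, so λ ≡ 27·5 ≡ 11.
  x = λ² - 12 - 12 = 121 - 24 ≡ 4; y = λ·(12 - 4) - 28 ≡ 29. → (4, 29)
double: tangent at (4, 29): λ = (3·4² + 29)/(2·29) ≡ 15/27. 27⁻¹ ≡ 23 (mod 31), so λ ≡ 15·23 ≡ 4.
  x = λ² - 4 - 4 = 16 - 8 ≡ 8; y = λ·(4 - 8) - 29 ≡ 17. → (8, 17)
add G: (8, 17) + (12, 28). λ = (28 - 17)/(12 - 8) ≡ 11/4 mod 31. 4⁻¹ ≡ 8 (mod 31), so λ ≡ 26.
  x = λ² - 8 - 12 = 676 - 20 ≡ 5; y = λ·(8 - 5) - 17 ≡ 30. → (5, 30)
double: tangent at (5, 30): λ = (3·5² + 29)/(2·30) ≡ 11/29. 29⁻¹ ≡ 15 (mod 31), so λ ≡ 11·15 ≡ 10.
  x = λ² - 5 - 5 = 100 - 10 ≡ 28; y = λ·(5 - 28) - 30 ≡ 19. → (28, 19)
add G: (28, 19) + (12, 28). λ = (28 - 19)/(12 - 28) ≡ 9/15 mod 31. 15⁻¹ ≡ 29 (mod 31) since 15·29 = 435 ≡ 1, so λ ≡ 13.
  x = λ² - 28 - 12 = 169 - 40 ≡ 5; y = λ·(28 - 5) - 19 ≡ 1. → (5, 1)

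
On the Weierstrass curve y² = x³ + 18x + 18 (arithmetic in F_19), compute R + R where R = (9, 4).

(10, 18)

tangent at (9, 4): λ = (3·9² + 18)/(2·4) ≡ 14/8. 8⁻¹ ≡ 12 (mod 19), so λ ≡ 14·12 ≡ 16.
  x = λ² - 9 - 9 = 256 - 18 ≡ 10; y = λ·(9 - 10) - 4 ≡ 18. → (10, 18)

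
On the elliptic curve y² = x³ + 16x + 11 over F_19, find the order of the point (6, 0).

2P: (6, 0) + (6, 0): same x and y₁ ≡ -y₂, so the sum is O.
2P = O, so the order is 2.

2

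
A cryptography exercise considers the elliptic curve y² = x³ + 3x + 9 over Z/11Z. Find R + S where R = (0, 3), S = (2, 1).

(0, 3) + (2, 1). λ = (1 - 3)/(2 - 0) ≡ 9/2 mod 11. 2⁻¹ ≡ 6 (mod 11) since 2·6 = 12 ≡ 1, so λ ≡ 10.
  x = λ² - 0 - 2 = 100 - 2 ≡ 10; y = λ·(0 - 10) - 3 ≡ 7. → (10, 7)

(10, 7)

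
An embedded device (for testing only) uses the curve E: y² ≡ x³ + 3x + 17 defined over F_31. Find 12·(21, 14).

O

Write G = (21, 14).
Repeated addition: build up to 12G.
2G: tangent at (21, 14): λ = (3·21² + 3)/(2·14) ≡ 24/28. 28⁻¹ ≡ 10 (mod 31), so λ ≡ 24·10 ≡ 23.
  x = λ² - 21 - 21 = 529 - 42 ≡ 22; y = λ·(21 - 22) - 14 ≡ 25. → (22, 25)
3G: (22, 25) + (21, 14). λ = (14 - 25)/(21 - 22) ≡ 20/30 mod 31. 30⁻¹ ≡ 30 (mod 31) since 30·30 = 900 ≡ 1, so λ ≡ 11.
  x = λ² - 22 - 21 = 121 - 43 ≡ 16; y = λ·(22 - 16) - 25 ≡ 10. → (16, 10)
4G: (16, 10) + (21, 14). λ = (14 - 10)/(21 - 16) ≡ 4/5 mod 31. 5⁻¹ ≡ 25 (mod 31), so λ ≡ 7.
  x = λ² - 16 - 21 = 49 - 37 ≡ 12; y = λ·(16 - 12) - 10 ≡ 18. → (12, 18)
5G: (12, 18) + (21, 14). λ = (14 - 18)/(21 - 12) ≡ 27/9 mod 31. 9⁻¹ ≡ 7 (mod 31), so λ ≡ 3.
  x = λ² - 12 - 21 = 9 - 33 ≡ 7; y = λ·(12 - 7) - 18 ≡ 28. → (7, 28)
6G: (7, 28) + (21, 14). λ = (14 - 28)/(21 - 7) ≡ 17/14 mod 31. 14⁻¹ ≡ 20 (mod 31) since 14·20 = 280 ≡ 1, so λ ≡ 30.
  x = λ² - 7 - 21 = 900 - 28 ≡ 4; y = λ·(7 - 4) - 28 ≡ 0. → (4, 0)
7G: (4, 0) + (21, 14). λ = (14 - 0)/(21 - 4) ≡ 14/17 mod 31. 17⁻¹ ≡ 11 (mod 31), so λ ≡ 30.
  x = λ² - 4 - 21 = 900 - 25 ≡ 7; y = λ·(4 - 7) - 0 ≡ 3. → (7, 3)
8G: (7, 3) + (21, 14). λ = (14 - 3)/(21 - 7) ≡ 11/14 mod 31. 14⁻¹ ≡ 20 (mod 31), so λ ≡ 3.
  x = λ² - 7 - 21 = 9 - 28 ≡ 12; y = λ·(7 - 12) - 3 ≡ 13. → (12, 13)
9G: (12, 13) + (21, 14). λ = (14 - 13)/(21 - 12) ≡ 1/9 mod 31. 9⁻¹ ≡ 7 (mod 31) since 9·7 = 63 ≡ 1, so λ ≡ 7.
  x = λ² - 12 - 21 = 49 - 33 ≡ 16; y = λ·(12 - 16) - 13 ≡ 21. → (16, 21)
10G: (16, 21) + (21, 14). λ = (14 - 21)/(21 - 16) ≡ 24/5 mod 31. 5⁻¹ ≡ 25 (mod 31), so λ ≡ 11.
  x = λ² - 16 - 21 = 121 - 37 ≡ 22; y = λ·(16 - 22) - 21 ≡ 6. → (22, 6)
11G: (22, 6) + (21, 14). λ = (14 - 6)/(21 - 22) ≡ 8/30 mod 31. 30⁻¹ ≡ 30 (mod 31), so λ ≡ 23.
  x = λ² - 22 - 21 = 529 - 43 ≡ 21; y = λ·(22 - 21) - 6 ≡ 17. → (21, 17)
12G: (21, 17) + (21, 14): same x and y₁ ≡ -y₂, so the sum is the point at infinity.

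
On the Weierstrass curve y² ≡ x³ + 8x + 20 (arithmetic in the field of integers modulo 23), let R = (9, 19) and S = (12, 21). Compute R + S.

(9, 19) + (12, 21). λ = (21 - 19)/(12 - 9) ≡ 2/3 mod 23. 3⁻¹ ≡ 8 (mod 23), so λ ≡ 16.
  x = λ² - 9 - 12 = 256 - 21 ≡ 5; y = λ·(9 - 5) - 19 ≡ 22. → (5, 22)

(5, 22)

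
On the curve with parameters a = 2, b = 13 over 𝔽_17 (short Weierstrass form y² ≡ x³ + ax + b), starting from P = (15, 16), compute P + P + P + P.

(0, 9)

Double-and-add on 4 = (100)₂. Start with P = (15, 16) for the leading 1-bit.
double: tangent at (15, 16): λ = (3·15² + 2)/(2·16) ≡ 14/15. 15⁻¹ ≡ 8 (mod 17), so λ ≡ 14·8 ≡ 10.
  x = λ² - 15 - 15 = 100 - 30 ≡ 2; y = λ·(15 - 2) - 16 ≡ 12. → (2, 12)
double: tangent at (2, 12): λ = (3·2² + 2)/(2·12) ≡ 14/7. 7⁻¹ ≡ 5 (mod 17), so λ ≡ 14·5 ≡ 2.
  x = λ² - 2 - 2 = 4 - 4 ≡ 0; y = λ·(2 - 0) - 12 ≡ 9. → (0, 9)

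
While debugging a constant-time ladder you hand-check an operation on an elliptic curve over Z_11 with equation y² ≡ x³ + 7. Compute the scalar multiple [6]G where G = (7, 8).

Repeated addition: build up to 6G.
2G: tangent at (7, 8): λ = (3·7² + 0)/(2·8) ≡ 4/5. 5⁻¹ ≡ 9 (mod 11), so λ ≡ 4·9 ≡ 3.
  x = λ² - 7 - 7 = 9 - 14 ≡ 6; y = λ·(7 - 6) - 8 ≡ 6. → (6, 6)
3G: (6, 6) + (7, 8). λ = (8 - 6)/(7 - 6) ≡ 2/1 mod 11. 1⁻¹ ≡ 1 (mod 11), so λ ≡ 2.
  x = λ² - 6 - 7 = 4 - 13 ≡ 2; y = λ·(6 - 2) - 6 ≡ 2. → (2, 2)
4G: (2, 2) + (7, 8). λ = (8 - 2)/(7 - 2) ≡ 6/5 mod 11. 5⁻¹ ≡ 9 (mod 11), so λ ≡ 10.
  x = λ² - 2 - 7 = 100 - 9 ≡ 3; y = λ·(2 - 3) - 2 ≡ 10. → (3, 10)
5G: (3, 10) + (7, 8). λ = (8 - 10)/(7 - 3) ≡ 9/4 mod 11. 4⁻¹ ≡ 3 (mod 11), so λ ≡ 5.
  x = λ² - 3 - 7 = 25 - 10 ≡ 4; y = λ·(3 - 4) - 10 ≡ 7. → (4, 7)
6G: (4, 7) + (7, 8). λ = (8 - 7)/(7 - 4) ≡ 1/3 mod 11. 3⁻¹ ≡ 4 (mod 11), so λ ≡ 4.
  x = λ² - 4 - 7 = 16 - 11 ≡ 5; y = λ·(4 - 5) - 7 ≡ 0. → (5, 0)

(5, 0)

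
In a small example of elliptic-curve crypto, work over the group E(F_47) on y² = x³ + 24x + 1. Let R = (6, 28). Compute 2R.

tangent at (6, 28): λ = (3·6² + 24)/(2·28) ≡ 38/9. 9⁻¹ ≡ 21 (mod 47) since 9·21 = 189 ≡ 1, so λ ≡ 38·21 ≡ 46.
  x = λ² - 6 - 6 = 2116 - 12 ≡ 36; y = λ·(6 - 36) - 28 ≡ 2. → (36, 2)

(36, 2)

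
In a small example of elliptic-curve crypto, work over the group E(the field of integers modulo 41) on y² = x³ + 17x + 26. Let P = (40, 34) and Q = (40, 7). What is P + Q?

O

The two points share x = 40 and their y-coordinates satisfy 34 + 7 ≡ 0 (mod 41), so they are inverses. Their sum is O.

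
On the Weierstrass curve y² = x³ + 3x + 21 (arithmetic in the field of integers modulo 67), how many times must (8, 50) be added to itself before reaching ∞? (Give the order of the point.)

6

2P: tangent at (8, 50): λ = (3·8² + 3)/(2·50) ≡ 61/33. 33⁻¹ ≡ 65 (mod 67) since 33·65 = 2145 ≡ 1, so λ ≡ 61·65 ≡ 12.
  x = λ² - 8 - 8 = 144 - 16 ≡ 61; y = λ·(8 - 61) - 50 ≡ 51. → (61, 51)
3P: (61, 51) + (8, 50). λ = (50 - 51)/(8 - 61) ≡ 66/14 mod 67. 14⁻¹ ≡ 24 (mod 67), so λ ≡ 43.
  x = λ² - 61 - 8 = 1849 - 69 ≡ 38; y = λ·(61 - 38) - 51 ≡ 0. → (38, 0)
4P: (38, 0) + (8, 50). λ = (50 - 0)/(8 - 38) ≡ 50/37 mod 67. 37⁻¹ ≡ 29 (mod 67), so λ ≡ 43.
  x = λ² - 38 - 8 = 1849 - 46 ≡ 61; y = λ·(38 - 61) - 0 ≡ 16. → (61, 16)
5P: (61, 16) + (8, 50). λ = (50 - 16)/(8 - 61) ≡ 34/14 mod 67. 14⁻¹ ≡ 24 (mod 67) since 14·24 = 336 ≡ 1, so λ ≡ 12.
  x = λ² - 61 - 8 = 144 - 69 ≡ 8; y = λ·(61 - 8) - 16 ≡ 17. → (8, 17)
6P: (8, 17) + (8, 50): same x and y₁ ≡ -y₂, so the sum is ∞.
6P = ∞, so the order is 6.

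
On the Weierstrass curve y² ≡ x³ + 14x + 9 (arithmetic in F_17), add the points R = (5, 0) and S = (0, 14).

(11, 10)

(5, 0) + (0, 14). λ = (14 - 0)/(0 - 5) ≡ 14/12 mod 17. 12⁻¹ ≡ 10 (mod 17), so λ ≡ 4.
  x = λ² - 5 - 0 = 16 - 5 ≡ 11; y = λ·(5 - 11) - 0 ≡ 10. → (11, 10)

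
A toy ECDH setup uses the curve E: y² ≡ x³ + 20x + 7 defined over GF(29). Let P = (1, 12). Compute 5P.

Repeated addition: build up to 5P.
2P: tangent at (1, 12): λ = (3·1² + 20)/(2·12) ≡ 23/24. 24⁻¹ ≡ 23 (mod 29), so λ ≡ 23·23 ≡ 7.
  x = λ² - 1 - 1 = 49 - 2 ≡ 18; y = λ·(1 - 18) - 12 ≡ 14. → (18, 14)
3P: (18, 14) + (1, 12). λ = (12 - 14)/(1 - 18) ≡ 27/12 mod 29. 12⁻¹ ≡ 17 (mod 29) since 12·17 = 204 ≡ 1, so λ ≡ 24.
  x = λ² - 18 - 1 = 576 - 19 ≡ 6; y = λ·(18 - 6) - 14 ≡ 13. → (6, 13)
4P: (6, 13) + (1, 12). λ = (12 - 13)/(1 - 6) ≡ 28/24 mod 29. 24⁻¹ ≡ 23 (mod 29) since 24·23 = 552 ≡ 1, so λ ≡ 6.
  x = λ² - 6 - 1 = 36 - 7 ≡ 0; y = λ·(6 - 0) - 13 ≡ 23. → (0, 23)
5P: (0, 23) + (1, 12). λ = (12 - 23)/(1 - 0) ≡ 18/1 mod 29. 1⁻¹ ≡ 1 (mod 29) since 1·1 = 1 ≡ 1, so λ ≡ 18.
  x = λ² - 0 - 1 = 324 - 1 ≡ 4; y = λ·(0 - 4) - 23 ≡ 21. → (4, 21)

(4, 21)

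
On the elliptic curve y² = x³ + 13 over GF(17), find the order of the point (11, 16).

9

2P: tangent at (11, 16): λ = (3·11² + 0)/(2·16) ≡ 6/15. 15⁻¹ ≡ 8 (mod 17), so λ ≡ 6·8 ≡ 14.
  x = λ² - 11 - 11 = 196 - 22 ≡ 4; y = λ·(11 - 4) - 16 ≡ 14. → (4, 14)
3P: (4, 14) + (11, 16). λ = (16 - 14)/(11 - 4) ≡ 2/7 mod 17. 7⁻¹ ≡ 5 (mod 17) since 7·5 = 35 ≡ 1, so λ ≡ 10.
  x = λ² - 4 - 11 = 100 - 15 ≡ 0; y = λ·(4 - 0) - 14 ≡ 9. → (0, 9)
4P: (0, 9) + (11, 16). λ = (16 - 9)/(11 - 0) ≡ 7/11 mod 17. 11⁻¹ ≡ 14 (mod 17), so λ ≡ 13.
  x = λ² - 0 - 11 = 169 - 11 ≡ 5; y = λ·(0 - 5) - 9 ≡ 11. → (5, 11)
5P: (5, 11) + (11, 16). λ = (16 - 11)/(11 - 5) ≡ 5/6 mod 17. 6⁻¹ ≡ 3 (mod 17) since 6·3 = 18 ≡ 1, so λ ≡ 15.
  x = λ² - 5 - 11 = 225 - 16 ≡ 5; y = λ·(5 - 5) - 11 ≡ 6. → (5, 6)
6P: (5, 6) + (11, 16). λ = (16 - 6)/(11 - 5) ≡ 10/6 mod 17. 6⁻¹ ≡ 3 (mod 17), so λ ≡ 13.
  x = λ² - 5 - 11 = 169 - 16 ≡ 0; y = λ·(5 - 0) - 6 ≡ 8. → (0, 8)
7P: (0, 8) + (11, 16). λ = (16 - 8)/(11 - 0) ≡ 8/11 mod 17. 11⁻¹ ≡ 14 (mod 17) since 11·14 = 154 ≡ 1, so λ ≡ 10.
  x = λ² - 0 - 11 = 100 - 11 ≡ 4; y = λ·(0 - 4) - 8 ≡ 3. → (4, 3)
8P: (4, 3) + (11, 16). λ = (16 - 3)/(11 - 4) ≡ 13/7 mod 17. 7⁻¹ ≡ 5 (mod 17), so λ ≡ 14.
  x = λ² - 4 - 11 = 196 - 15 ≡ 11; y = λ·(4 - 11) - 3 ≡ 1. → (11, 1)
9P: (11, 1) + (11, 16): same x and y₁ ≡ -y₂, so the sum is 𝒪.
9P = 𝒪, so the order is 9.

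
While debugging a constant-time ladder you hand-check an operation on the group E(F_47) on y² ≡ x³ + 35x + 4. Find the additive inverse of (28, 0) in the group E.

(28, 0)

-(28, 0) = (28, -0 mod 47) = (28, 0).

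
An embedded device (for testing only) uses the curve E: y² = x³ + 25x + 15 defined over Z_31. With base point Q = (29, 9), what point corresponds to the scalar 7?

(21, 25)

Double-and-add on 7 = (111)₂. Start with Q = (29, 9) for the leading 1-bit.
double: tangent at (29, 9): λ = (3·29² + 25)/(2·9) ≡ 6/18. 18⁻¹ ≡ 19 (mod 31), so λ ≡ 6·19 ≡ 21.
  x = λ² - 29 - 29 = 441 - 58 ≡ 11; y = λ·(29 - 11) - 9 ≡ 28. → (11, 28)
add Q: (11, 28) + (29, 9). λ = (9 - 28)/(29 - 11) ≡ 12/18 mod 31. 18⁻¹ ≡ 19 (mod 31) since 18·19 = 342 ≡ 1, so λ ≡ 11.
  x = λ² - 11 - 29 = 121 - 40 ≡ 19; y = λ·(11 - 19) - 28 ≡ 8. → (19, 8)
double: tangent at (19, 8): λ = (3·19² + 25)/(2·8) ≡ 23/16. 16⁻¹ ≡ 2 (mod 31), so λ ≡ 23·2 ≡ 15.
  x = λ² - 19 - 19 = 225 - 38 ≡ 1; y = λ·(19 - 1) - 8 ≡ 14. → (1, 14)
add Q: (1, 14) + (29, 9). λ = (9 - 14)/(29 - 1) ≡ 26/28 mod 31. 28⁻¹ ≡ 10 (mod 31) since 28·10 = 280 ≡ 1, so λ ≡ 12.
  x = λ² - 1 - 29 = 144 - 30 ≡ 21; y = λ·(1 - 21) - 14 ≡ 25. → (21, 25)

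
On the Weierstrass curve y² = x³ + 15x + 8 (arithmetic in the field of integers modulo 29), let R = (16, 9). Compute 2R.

tangent at (16, 9): λ = (3·16² + 15)/(2·9) ≡ 0/18. 18⁻¹ ≡ 21 (mod 29), so λ ≡ 0·21 ≡ 0.
  x = λ² - 16 - 16 = 0 - 32 ≡ 26; y = λ·(16 - 26) - 9 ≡ 20. → (26, 20)

(26, 20)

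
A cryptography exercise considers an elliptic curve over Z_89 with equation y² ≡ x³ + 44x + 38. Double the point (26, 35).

(73, 69)

tangent at (26, 35): λ = (3·26² + 44)/(2·35) ≡ 25/70. 70⁻¹ ≡ 14 (mod 89), so λ ≡ 25·14 ≡ 83.
  x = λ² - 26 - 26 = 6889 - 52 ≡ 73; y = λ·(26 - 73) - 35 ≡ 69. → (73, 69)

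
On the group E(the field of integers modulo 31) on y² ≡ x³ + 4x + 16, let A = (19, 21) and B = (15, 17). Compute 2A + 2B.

O

First 2A:
Repeated addition: build up to 2A.
2A: tangent at (19, 21): λ = (3·19² + 4)/(2·21) ≡ 2/11. 11⁻¹ ≡ 17 (mod 31), so λ ≡ 2·17 ≡ 3.
  x = λ² - 19 - 19 = 9 - 38 ≡ 2; y = λ·(19 - 2) - 21 ≡ 30. → (2, 30)
2A = (2, 30).
Next 2B:
Repeated addition: build up to 2B.
2B: tangent at (15, 17): λ = (3·15² + 4)/(2·17) ≡ 28/3. 3⁻¹ ≡ 21 (mod 31) since 3·21 = 63 ≡ 1, so λ ≡ 28·21 ≡ 30.
  x = λ² - 15 - 15 = 900 - 30 ≡ 2; y = λ·(15 - 2) - 17 ≡ 1. → (2, 1)
2B = (2, 1).
Finally 2A + 2B:
(2, 30) + (2, 1): same x and y₁ ≡ -y₂, so the sum is 𝒪.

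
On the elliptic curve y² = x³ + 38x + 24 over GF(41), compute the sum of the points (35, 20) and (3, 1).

(35, 20) + (3, 1). λ = (1 - 20)/(3 - 35) ≡ 22/9 mod 41. 9⁻¹ ≡ 32 (mod 41), so λ ≡ 7.
  x = λ² - 35 - 3 = 49 - 38 ≡ 11; y = λ·(35 - 11) - 20 ≡ 25. → (11, 25)

(11, 25)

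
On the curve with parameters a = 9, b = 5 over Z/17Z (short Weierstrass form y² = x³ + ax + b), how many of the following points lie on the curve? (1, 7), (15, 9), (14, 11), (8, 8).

3

(1, 7): 7² ≡ 15, rhs ≡ 15 → on.
(15, 9): 9² ≡ 13, rhs ≡ 13 → on.
(14, 11): 11² ≡ 2, rhs ≡ 2 → on.
(8, 8): 8² ≡ 13, rhs ≡ 11 → off.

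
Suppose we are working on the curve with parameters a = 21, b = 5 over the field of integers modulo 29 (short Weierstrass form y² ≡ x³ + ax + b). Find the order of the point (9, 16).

2P: tangent at (9, 16): λ = (3·9² + 21)/(2·16) ≡ 3/3. 3⁻¹ ≡ 10 (mod 29), so λ ≡ 3·10 ≡ 1.
  x = λ² - 9 - 9 = 1 - 18 ≡ 12; y = λ·(9 - 12) - 16 ≡ 10. → (12, 10)
3P: (12, 10) + (9, 16). λ = (16 - 10)/(9 - 12) ≡ 6/26 mod 29. 26⁻¹ ≡ 19 (mod 29), so λ ≡ 27.
  x = λ² - 12 - 9 = 729 - 21 ≡ 12; y = λ·(12 - 12) - 10 ≡ 19. → (12, 19)
4P: (12, 19) + (9, 16). λ = (16 - 19)/(9 - 12) ≡ 26/26 mod 29. 26⁻¹ ≡ 19 (mod 29) since 26·19 = 494 ≡ 1, so λ ≡ 1.
  x = λ² - 12 - 9 = 1 - 21 ≡ 9; y = λ·(12 - 9) - 19 ≡ 13. → (9, 13)
5P: (9, 13) + (9, 16): same x and y₁ ≡ -y₂, so the sum is 𝒪.
5P = 𝒪, so the order is 5.

5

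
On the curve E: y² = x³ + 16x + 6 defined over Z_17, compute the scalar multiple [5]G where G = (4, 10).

(4, 7)

Repeated addition: build up to 5G.
2G: tangent at (4, 10): λ = (3·4² + 16)/(2·10) ≡ 13/3. 3⁻¹ ≡ 6 (mod 17) since 3·6 = 18 ≡ 1, so λ ≡ 13·6 ≡ 10.
  x = λ² - 4 - 4 = 100 - 8 ≡ 7; y = λ·(4 - 7) - 10 ≡ 11. → (7, 11)
3G: (7, 11) + (4, 10). λ = (10 - 11)/(4 - 7) ≡ 16/14 mod 17. 14⁻¹ ≡ 11 (mod 17) since 14·11 = 154 ≡ 1, so λ ≡ 6.
  x = λ² - 7 - 4 = 36 - 11 ≡ 8; y = λ·(7 - 8) - 11 ≡ 0. → (8, 0)
4G: (8, 0) + (4, 10). λ = (10 - 0)/(4 - 8) ≡ 10/13 mod 17. 13⁻¹ ≡ 4 (mod 17), so λ ≡ 6.
  x = λ² - 8 - 4 = 36 - 12 ≡ 7; y = λ·(8 - 7) - 0 ≡ 6. → (7, 6)
5G: (7, 6) + (4, 10). λ = (10 - 6)/(4 - 7) ≡ 4/14 mod 17. 14⁻¹ ≡ 11 (mod 17) since 14·11 = 154 ≡ 1, so λ ≡ 10.
  x = λ² - 7 - 4 = 100 - 11 ≡ 4; y = λ·(7 - 4) - 6 ≡ 7. → (4, 7)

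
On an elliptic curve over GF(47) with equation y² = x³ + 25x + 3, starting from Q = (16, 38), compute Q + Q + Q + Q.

(43, 11)

Repeated addition: build up to 4Q.
2Q: tangent at (16, 38): λ = (3·16² + 25)/(2·38) ≡ 41/29. 29⁻¹ ≡ 13 (mod 47) since 29·13 = 377 ≡ 1, so λ ≡ 41·13 ≡ 16.
  x = λ² - 16 - 16 = 256 - 32 ≡ 36; y = λ·(16 - 36) - 38 ≡ 18. → (36, 18)
3Q: (36, 18) + (16, 38). λ = (38 - 18)/(16 - 36) ≡ 20/27 mod 47. 27⁻¹ ≡ 7 (mod 47), so λ ≡ 46.
  x = λ² - 36 - 16 = 2116 - 52 ≡ 43; y = λ·(36 - 43) - 18 ≡ 36. → (43, 36)
4Q: (43, 36) + (16, 38). λ = (38 - 36)/(16 - 43) ≡ 2/20 mod 47. 20⁻¹ ≡ 40 (mod 47) since 20·40 = 800 ≡ 1, so λ ≡ 33.
  x = λ² - 43 - 16 = 1089 - 59 ≡ 43; y = λ·(43 - 43) - 36 ≡ 11. → (43, 11)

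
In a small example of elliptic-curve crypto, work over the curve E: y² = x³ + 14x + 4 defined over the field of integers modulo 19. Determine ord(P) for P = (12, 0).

2P: (12, 0) + (12, 0): same x and y₁ ≡ -y₂, so the sum is O.
2P = O, so the order is 2.

2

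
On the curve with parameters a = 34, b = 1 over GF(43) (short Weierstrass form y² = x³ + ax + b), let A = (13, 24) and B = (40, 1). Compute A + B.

(13, 24) + (40, 1). λ = (1 - 24)/(40 - 13) ≡ 20/27 mod 43. 27⁻¹ ≡ 8 (mod 43), so λ ≡ 31.
  x = λ² - 13 - 40 = 961 - 53 ≡ 5; y = λ·(13 - 5) - 24 ≡ 9. → (5, 9)

(5, 9)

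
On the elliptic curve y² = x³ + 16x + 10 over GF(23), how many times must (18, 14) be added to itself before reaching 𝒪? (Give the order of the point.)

2P: tangent at (18, 14): λ = (3·18² + 16)/(2·14) ≡ 22/5. 5⁻¹ ≡ 14 (mod 23) since 5·14 = 70 ≡ 1, so λ ≡ 22·14 ≡ 9.
  x = λ² - 18 - 18 = 81 - 36 ≡ 22; y = λ·(18 - 22) - 14 ≡ 19. → (22, 19)
3P: (22, 19) + (18, 14). λ = (14 - 19)/(18 - 22) ≡ 18/19 mod 23. 19⁻¹ ≡ 17 (mod 23) since 19·17 = 323 ≡ 1, so λ ≡ 7.
  x = λ² - 22 - 18 = 49 - 40 ≡ 9; y = λ·(22 - 9) - 19 ≡ 3. → (9, 3)
4P: (9, 3) + (18, 14). λ = (14 - 3)/(18 - 9) ≡ 11/9 mod 23. 9⁻¹ ≡ 18 (mod 23), so λ ≡ 14.
  x = λ² - 9 - 18 = 196 - 27 ≡ 8; y = λ·(9 - 8) - 3 ≡ 11. → (8, 11)
5P: (8, 11) + (18, 14). λ = (14 - 11)/(18 - 8) ≡ 3/10 mod 23. 10⁻¹ ≡ 7 (mod 23), so λ ≡ 21.
  x = λ² - 8 - 18 = 441 - 26 ≡ 1; y = λ·(8 - 1) - 11 ≡ 21. → (1, 21)
6P: (1, 21) + (18, 14). λ = (14 - 21)/(18 - 1) ≡ 16/17 mod 23. 17⁻¹ ≡ 19 (mod 23), so λ ≡ 5.
  x = λ² - 1 - 18 = 25 - 19 ≡ 6; y = λ·(1 - 6) - 21 ≡ 0. → (6, 0)
7P: (6, 0) + (18, 14). λ = (14 - 0)/(18 - 6) ≡ 14/12 mod 23. 12⁻¹ ≡ 2 (mod 23), so λ ≡ 5.
  x = λ² - 6 - 18 = 25 - 24 ≡ 1; y = λ·(6 - 1) - 0 ≡ 2. → (1, 2)
8P: (1, 2) + (18, 14). λ = (14 - 2)/(18 - 1) ≡ 12/17 mod 23. 17⁻¹ ≡ 19 (mod 23), so λ ≡ 21.
  x = λ² - 1 - 18 = 441 - 19 ≡ 8; y = λ·(1 - 8) - 2 ≡ 12. → (8, 12)
9P: (8, 12) + (18, 14). λ = (14 - 12)/(18 - 8) ≡ 2/10 mod 23. 10⁻¹ ≡ 7 (mod 23), so λ ≡ 14.
  x = λ² - 8 - 18 = 196 - 26 ≡ 9; y = λ·(8 - 9) - 12 ≡ 20. → (9, 20)
10P: (9, 20) + (18, 14). λ = (14 - 20)/(18 - 9) ≡ 17/9 mod 23. 9⁻¹ ≡ 18 (mod 23), so λ ≡ 7.
  x = λ² - 9 - 18 = 49 - 27 ≡ 22; y = λ·(9 - 22) - 20 ≡ 4. → (22, 4)
11P: (22, 4) + (18, 14). λ = (14 - 4)/(18 - 22) ≡ 10/19 mod 23. 19⁻¹ ≡ 17 (mod 23) since 19·17 = 323 ≡ 1, so λ ≡ 9.
  x = λ² - 22 - 18 = 81 - 40 ≡ 18; y = λ·(22 - 18) - 4 ≡ 9. → (18, 9)
12P: (18, 9) + (18, 14): same x and y₁ ≡ -y₂, so the sum is 𝒪.
12P = 𝒪, so the order is 12.

12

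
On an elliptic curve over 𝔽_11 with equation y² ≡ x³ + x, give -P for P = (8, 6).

-(8, 6) = (8, -6 mod 11) = (8, 5).

(8, 5)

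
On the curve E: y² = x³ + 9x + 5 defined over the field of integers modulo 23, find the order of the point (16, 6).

2P: tangent at (16, 6): λ = (3·16² + 9)/(2·6) ≡ 18/12. 12⁻¹ ≡ 2 (mod 23), so λ ≡ 18·2 ≡ 13.
  x = λ² - 16 - 16 = 169 - 32 ≡ 22; y = λ·(16 - 22) - 6 ≡ 8. → (22, 8)
3P: (22, 8) + (16, 6). λ = (6 - 8)/(16 - 22) ≡ 21/17 mod 23. 17⁻¹ ≡ 19 (mod 23), so λ ≡ 8.
  x = λ² - 22 - 16 = 64 - 38 ≡ 3; y = λ·(22 - 3) - 8 ≡ 6. → (3, 6)
4P: (3, 6) + (16, 6). λ = (6 - 6)/(16 - 3) ≡ 0/13 mod 23. 13⁻¹ ≡ 16 (mod 23) since 13·16 = 208 ≡ 1, so λ ≡ 0.
  x = λ² - 3 - 16 = 0 - 19 ≡ 4; y = λ·(3 - 4) - 6 ≡ 17. → (4, 17)
5P: (4, 17) + (16, 6). λ = (6 - 17)/(16 - 4) ≡ 12/12 mod 23. 12⁻¹ ≡ 2 (mod 23), so λ ≡ 1.
  x = λ² - 4 - 16 = 1 - 20 ≡ 4; y = λ·(4 - 4) - 17 ≡ 6. → (4, 6)
6P: (4, 6) + (16, 6). λ = (6 - 6)/(16 - 4) ≡ 0/12 mod 23. 12⁻¹ ≡ 2 (mod 23), so λ ≡ 0.
  x = λ² - 4 - 16 = 0 - 20 ≡ 3; y = λ·(4 - 3) - 6 ≡ 17. → (3, 17)
7P: (3, 17) + (16, 6). λ = (6 - 17)/(16 - 3) ≡ 12/13 mod 23. 13⁻¹ ≡ 16 (mod 23) since 13·16 = 208 ≡ 1, so λ ≡ 8.
  x = λ² - 3 - 16 = 64 - 19 ≡ 22; y = λ·(3 - 22) - 17 ≡ 15. → (22, 15)
8P: (22, 15) + (16, 6). λ = (6 - 15)/(16 - 22) ≡ 14/17 mod 23. 17⁻¹ ≡ 19 (mod 23) since 17·19 = 323 ≡ 1, so λ ≡ 13.
  x = λ² - 22 - 16 = 169 - 38 ≡ 16; y = λ·(22 - 16) - 15 ≡ 17. → (16, 17)
9P: (16, 17) + (16, 6): same x and y₁ ≡ -y₂, so the sum is the point at infinity.
9P = the point at infinity, so the order is 9.

9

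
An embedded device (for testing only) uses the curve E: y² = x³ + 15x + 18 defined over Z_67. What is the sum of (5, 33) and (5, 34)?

The two points share x = 5 and their y-coordinates satisfy 33 + 34 ≡ 0 (mod 67), so they are inverses. Their sum is 𝒪.

O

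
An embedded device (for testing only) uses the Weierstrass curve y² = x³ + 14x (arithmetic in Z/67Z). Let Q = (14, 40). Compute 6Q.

(22, 54)

Double-and-add on 6 = (110)₂. Start with Q = (14, 40) for the leading 1-bit.
double: tangent at (14, 40): λ = (3·14² + 14)/(2·40) ≡ 66/13. 13⁻¹ ≡ 31 (mod 67), so λ ≡ 66·31 ≡ 36.
  x = λ² - 14 - 14 = 1296 - 28 ≡ 62; y = λ·(14 - 62) - 40 ≡ 41. → (62, 41)
add Q: (62, 41) + (14, 40). λ = (40 - 41)/(14 - 62) ≡ 66/19 mod 67. 19⁻¹ ≡ 60 (mod 67) since 19·60 = 1140 ≡ 1, so λ ≡ 7.
  x = λ² - 62 - 14 = 49 - 76 ≡ 40; y = λ·(62 - 40) - 41 ≡ 46. → (40, 46)
double: tangent at (40, 46): λ = (3·40² + 14)/(2·46) ≡ 57/25. 25⁻¹ ≡ 59 (mod 67), so λ ≡ 57·59 ≡ 13.
  x = λ² - 40 - 40 = 169 - 80 ≡ 22; y = λ·(40 - 22) - 46 ≡ 54. → (22, 54)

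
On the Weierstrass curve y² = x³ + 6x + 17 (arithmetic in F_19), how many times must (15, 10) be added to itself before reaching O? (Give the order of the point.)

5

2P: tangent at (15, 10): λ = (3·15² + 6)/(2·10) ≡ 16/1. 1⁻¹ ≡ 1 (mod 19), so λ ≡ 16·1 ≡ 16.
  x = λ² - 15 - 15 = 256 - 30 ≡ 17; y = λ·(15 - 17) - 10 ≡ 15. → (17, 15)
3P: (17, 15) + (15, 10). λ = (10 - 15)/(15 - 17) ≡ 14/17 mod 19. 17⁻¹ ≡ 9 (mod 19), so λ ≡ 12.
  x = λ² - 17 - 15 = 144 - 32 ≡ 17; y = λ·(17 - 17) - 15 ≡ 4. → (17, 4)
4P: (17, 4) + (15, 10). λ = (10 - 4)/(15 - 17) ≡ 6/17 mod 19. 17⁻¹ ≡ 9 (mod 19) since 17·9 = 153 ≡ 1, so λ ≡ 16.
  x = λ² - 17 - 15 = 256 - 32 ≡ 15; y = λ·(17 - 15) - 4 ≡ 9. → (15, 9)
5P: (15, 9) + (15, 10): same x and y₁ ≡ -y₂, so the sum is O.
5P = O, so the order is 5.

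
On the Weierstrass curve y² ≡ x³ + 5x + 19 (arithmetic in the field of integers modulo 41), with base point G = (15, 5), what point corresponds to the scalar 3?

Repeated addition: build up to 3G.
2G: tangent at (15, 5): λ = (3·15² + 5)/(2·5) ≡ 24/10. 10⁻¹ ≡ 37 (mod 41), so λ ≡ 24·37 ≡ 27.
  x = λ² - 15 - 15 = 729 - 30 ≡ 2; y = λ·(15 - 2) - 5 ≡ 18. → (2, 18)
3G: (2, 18) + (15, 5). λ = (5 - 18)/(15 - 2) ≡ 28/13 mod 41. 13⁻¹ ≡ 19 (mod 41) since 13·19 = 247 ≡ 1, so λ ≡ 40.
  x = λ² - 2 - 15 = 1600 - 17 ≡ 25; y = λ·(2 - 25) - 18 ≡ 5. → (25, 5)

(25, 5)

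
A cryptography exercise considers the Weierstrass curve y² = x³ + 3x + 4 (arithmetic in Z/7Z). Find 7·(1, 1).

Write G = (1, 1).
Repeated addition: build up to 7G.
2G: tangent at (1, 1): λ = (3·1² + 3)/(2·1) ≡ 6/2. 2⁻¹ ≡ 4 (mod 7) since 2·4 = 8 ≡ 1, so λ ≡ 6·4 ≡ 3.
  x = λ² - 1 - 1 = 9 - 2 ≡ 0; y = λ·(1 - 0) - 1 ≡ 2. → (0, 2)
3G: (0, 2) + (1, 1). λ = (1 - 2)/(1 - 0) ≡ 6/1 mod 7. 1⁻¹ ≡ 1 (mod 7), so λ ≡ 6.
  x = λ² - 0 - 1 = 36 - 1 ≡ 0; y = λ·(0 - 0) - 2 ≡ 5. → (0, 5)
4G: (0, 5) + (1, 1). λ = (1 - 5)/(1 - 0) ≡ 3/1 mod 7. 1⁻¹ ≡ 1 (mod 7), so λ ≡ 3.
  x = λ² - 0 - 1 = 9 - 1 ≡ 1; y = λ·(0 - 1) - 5 ≡ 6. → (1, 6)
5G: (1, 6) + (1, 1): same x and y₁ ≡ -y₂, so the sum is 𝒪.
6G: 𝒪 + (1, 1) = (1, 1) (identity).
7G: tangent at (1, 1): λ = (3·1² + 3)/(2·1) ≡ 6/2. 2⁻¹ ≡ 4 (mod 7), so λ ≡ 6·4 ≡ 3.
  x = λ² - 1 - 1 = 9 - 2 ≡ 0; y = λ·(1 - 0) - 1 ≡ 2. → (0, 2)

(0, 2)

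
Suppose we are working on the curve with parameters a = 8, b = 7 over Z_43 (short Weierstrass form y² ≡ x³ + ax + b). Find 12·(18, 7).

O

Write P = (18, 7).
Double-and-add on 12 = (1100)₂. Start with P = (18, 7) for the leading 1-bit.
double: tangent at (18, 7): λ = (3·18² + 8)/(2·7) ≡ 34/14. 14⁻¹ ≡ 40 (mod 43), so λ ≡ 34·40 ≡ 27.
  x = λ² - 18 - 18 = 729 - 36 ≡ 5; y = λ·(18 - 5) - 7 ≡ 0. → (5, 0)
add P: (5, 0) + (18, 7). λ = (7 - 0)/(18 - 5) ≡ 7/13 mod 43. 13⁻¹ ≡ 10 (mod 43), so λ ≡ 27.
  x = λ² - 5 - 18 = 729 - 23 ≡ 18; y = λ·(5 - 18) - 0 ≡ 36. → (18, 36)
double: tangent at (18, 36): λ = (3·18² + 8)/(2·36) ≡ 34/29. 29⁻¹ ≡ 3 (mod 43) since 29·3 = 87 ≡ 1, so λ ≡ 34·3 ≡ 16.
  x = λ² - 18 - 18 = 256 - 36 ≡ 5; y = λ·(18 - 5) - 36 ≡ 0. → (5, 0)
double: (5, 0) + (5, 0): same x and y₁ ≡ -y₂, so the sum is 𝒪.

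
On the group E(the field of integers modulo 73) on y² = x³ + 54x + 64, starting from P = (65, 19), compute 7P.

Repeated addition: build up to 7P.
2P: tangent at (65, 19): λ = (3·65² + 54)/(2·19) ≡ 27/38. 38⁻¹ ≡ 25 (mod 73) since 38·25 = 950 ≡ 1, so λ ≡ 27·25 ≡ 18.
  x = λ² - 65 - 65 = 324 - 130 ≡ 48; y = λ·(65 - 48) - 19 ≡ 68. → (48, 68)
3P: (48, 68) + (65, 19). λ = (19 - 68)/(65 - 48) ≡ 24/17 mod 73. 17⁻¹ ≡ 43 (mod 73) since 17·43 = 731 ≡ 1, so λ ≡ 10.
  x = λ² - 48 - 65 = 100 - 113 ≡ 60; y = λ·(48 - 60) - 68 ≡ 31. → (60, 31)
4P: (60, 31) + (65, 19). λ = (19 - 31)/(65 - 60) ≡ 61/5 mod 73. 5⁻¹ ≡ 44 (mod 73) since 5·44 = 220 ≡ 1, so λ ≡ 56.
  x = λ² - 60 - 65 = 3136 - 125 ≡ 18; y = λ·(60 - 18) - 31 ≡ 58. → (18, 58)
5P: (18, 58) + (65, 19). λ = (19 - 58)/(65 - 18) ≡ 34/47 mod 73. 47⁻¹ ≡ 14 (mod 73), so λ ≡ 38.
  x = λ² - 18 - 65 = 1444 - 83 ≡ 47; y = λ·(18 - 47) - 58 ≡ 8. → (47, 8)
6P: (47, 8) + (65, 19). λ = (19 - 8)/(65 - 47) ≡ 11/18 mod 73. 18⁻¹ ≡ 69 (mod 73) since 18·69 = 1242 ≡ 1, so λ ≡ 29.
  x = λ² - 47 - 65 = 841 - 112 ≡ 72; y = λ·(47 - 72) - 8 ≡ 70. → (72, 70)
7P: (72, 70) + (65, 19). λ = (19 - 70)/(65 - 72) ≡ 22/66 mod 73. 66⁻¹ ≡ 52 (mod 73) since 66·52 = 3432 ≡ 1, so λ ≡ 49.
  x = λ² - 72 - 65 = 2401 - 137 ≡ 1; y = λ·(72 - 1) - 70 ≡ 51. → (1, 51)

(1, 51)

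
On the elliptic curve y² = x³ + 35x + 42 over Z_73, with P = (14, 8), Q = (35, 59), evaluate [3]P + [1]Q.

(36, 17)

First 3P:
Repeated addition: build up to 3P.
2P: tangent at (14, 8): λ = (3·14² + 35)/(2·8) ≡ 39/16. 16⁻¹ ≡ 32 (mod 73) since 16·32 = 512 ≡ 1, so λ ≡ 39·32 ≡ 7.
  x = λ² - 14 - 14 = 49 - 28 ≡ 21; y = λ·(14 - 21) - 8 ≡ 16. → (21, 16)
3P: (21, 16) + (14, 8). λ = (8 - 16)/(14 - 21) ≡ 65/66 mod 73. 66⁻¹ ≡ 52 (mod 73) since 66·52 = 3432 ≡ 1, so λ ≡ 22.
  x = λ² - 21 - 14 = 484 - 35 ≡ 11; y = λ·(21 - 11) - 16 ≡ 58. → (11, 58)
3P = (11, 58).
Finally 3P + Q:
(11, 58) + (35, 59). λ = (59 - 58)/(35 - 11) ≡ 1/24 mod 73. 24⁻¹ ≡ 70 (mod 73) since 24·70 = 1680 ≡ 1, so λ ≡ 70.
  x = λ² - 11 - 35 = 4900 - 46 ≡ 36; y = λ·(11 - 36) - 58 ≡ 17. → (36, 17)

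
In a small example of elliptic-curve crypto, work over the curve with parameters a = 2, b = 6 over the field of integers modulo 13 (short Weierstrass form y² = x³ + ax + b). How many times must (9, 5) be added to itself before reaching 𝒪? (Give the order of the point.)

2P: tangent at (9, 5): λ = (3·9² + 2)/(2·5) ≡ 11/10. 10⁻¹ ≡ 4 (mod 13), so λ ≡ 11·4 ≡ 5.
  x = λ² - 9 - 9 = 25 - 18 ≡ 7; y = λ·(9 - 7) - 5 ≡ 5. → (7, 5)
3P: (7, 5) + (9, 5). λ = (5 - 5)/(9 - 7) ≡ 0/2 mod 13. 2⁻¹ ≡ 7 (mod 13), so λ ≡ 0.
  x = λ² - 7 - 9 = 0 - 16 ≡ 10; y = λ·(7 - 10) - 5 ≡ 8. → (10, 8)
4P: (10, 8) + (9, 5). λ = (5 - 8)/(9 - 10) ≡ 10/12 mod 13. 12⁻¹ ≡ 12 (mod 13), so λ ≡ 3.
  x = λ² - 10 - 9 = 9 - 19 ≡ 3; y = λ·(10 - 3) - 8 ≡ 0. → (3, 0)
5P: (3, 0) + (9, 5). λ = (5 - 0)/(9 - 3) ≡ 5/6 mod 13. 6⁻¹ ≡ 11 (mod 13), so λ ≡ 3.
  x = λ² - 3 - 9 = 9 - 12 ≡ 10; y = λ·(3 - 10) - 0 ≡ 5. → (10, 5)
6P: (10, 5) + (9, 5). λ = (5 - 5)/(9 - 10) ≡ 0/12 mod 13. 12⁻¹ ≡ 12 (mod 13), so λ ≡ 0.
  x = λ² - 10 - 9 = 0 - 19 ≡ 7; y = λ·(10 - 7) - 5 ≡ 8. → (7, 8)
7P: (7, 8) + (9, 5). λ = (5 - 8)/(9 - 7) ≡ 10/2 mod 13. 2⁻¹ ≡ 7 (mod 13), so λ ≡ 5.
  x = λ² - 7 - 9 = 25 - 16 ≡ 9; y = λ·(7 - 9) - 8 ≡ 8. → (9, 8)
8P: (9, 8) + (9, 5): same x and y₁ ≡ -y₂, so the sum is 𝒪.
8P = 𝒪, so the order is 8.

8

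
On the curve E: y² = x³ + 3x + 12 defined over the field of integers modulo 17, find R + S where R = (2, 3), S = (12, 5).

(2, 3) + (12, 5). λ = (5 - 3)/(12 - 2) ≡ 2/10 mod 17. 10⁻¹ ≡ 12 (mod 17) since 10·12 = 120 ≡ 1, so λ ≡ 7.
  x = λ² - 2 - 12 = 49 - 14 ≡ 1; y = λ·(2 - 1) - 3 ≡ 4. → (1, 4)

(1, 4)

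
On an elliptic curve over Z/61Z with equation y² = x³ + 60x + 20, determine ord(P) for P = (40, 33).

2P: tangent at (40, 33): λ = (3·40² + 60)/(2·33) ≡ 41/5. 5⁻¹ ≡ 49 (mod 61) since 5·49 = 245 ≡ 1, so λ ≡ 41·49 ≡ 57.
  x = λ² - 40 - 40 = 3249 - 80 ≡ 58; y = λ·(40 - 58) - 33 ≡ 39. → (58, 39)
3P: (58, 39) + (40, 33). λ = (33 - 39)/(40 - 58) ≡ 55/43 mod 61. 43⁻¹ ≡ 44 (mod 61) since 43·44 = 1892 ≡ 1, so λ ≡ 41.
  x = λ² - 58 - 40 = 1681 - 98 ≡ 58; y = λ·(58 - 58) - 39 ≡ 22. → (58, 22)
4P: (58, 22) + (40, 33). λ = (33 - 22)/(40 - 58) ≡ 11/43 mod 61. 43⁻¹ ≡ 44 (mod 61) since 43·44 = 1892 ≡ 1, so λ ≡ 57.
  x = λ² - 58 - 40 = 3249 - 98 ≡ 40; y = λ·(58 - 40) - 22 ≡ 28. → (40, 28)
5P: (40, 28) + (40, 33): same x and y₁ ≡ -y₂, so the sum is O.
5P = O, so the order is 5.

5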